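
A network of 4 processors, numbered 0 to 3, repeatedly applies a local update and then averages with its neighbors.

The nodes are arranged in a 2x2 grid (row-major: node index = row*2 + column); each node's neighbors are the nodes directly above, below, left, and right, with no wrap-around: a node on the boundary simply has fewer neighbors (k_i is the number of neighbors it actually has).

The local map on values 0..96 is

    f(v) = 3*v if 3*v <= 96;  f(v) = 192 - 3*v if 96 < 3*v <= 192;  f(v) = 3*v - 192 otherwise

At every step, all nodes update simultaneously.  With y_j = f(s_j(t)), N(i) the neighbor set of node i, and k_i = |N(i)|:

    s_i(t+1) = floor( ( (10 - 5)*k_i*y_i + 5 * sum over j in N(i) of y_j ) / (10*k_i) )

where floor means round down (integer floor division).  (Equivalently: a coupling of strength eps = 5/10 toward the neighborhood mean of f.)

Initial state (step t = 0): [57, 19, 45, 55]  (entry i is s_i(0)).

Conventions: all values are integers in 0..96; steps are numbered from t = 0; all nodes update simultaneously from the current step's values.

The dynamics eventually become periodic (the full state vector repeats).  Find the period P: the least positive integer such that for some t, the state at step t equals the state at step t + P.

Answer: 2
Key observation: The state at step 8, [16, 23, 23, 30], reappears at step 10 — and no state repeats earlier — so the cycle the system enters has period 2.

Derivation:
t=0: [57, 19, 45, 55]
t=1: [39, 40, 40, 42]
t=2: [73, 71, 71, 69]
t=3: [24, 21, 21, 18]
t=4: [67, 63, 63, 58]
t=5: [6, 8, 8, 10]
t=6: [21, 24, 24, 27]
t=7: [67, 72, 72, 76]
t=8: [16, 23, 23, 30]
t=9: [58, 69, 69, 79]
t=10: [16, 23, 23, 30]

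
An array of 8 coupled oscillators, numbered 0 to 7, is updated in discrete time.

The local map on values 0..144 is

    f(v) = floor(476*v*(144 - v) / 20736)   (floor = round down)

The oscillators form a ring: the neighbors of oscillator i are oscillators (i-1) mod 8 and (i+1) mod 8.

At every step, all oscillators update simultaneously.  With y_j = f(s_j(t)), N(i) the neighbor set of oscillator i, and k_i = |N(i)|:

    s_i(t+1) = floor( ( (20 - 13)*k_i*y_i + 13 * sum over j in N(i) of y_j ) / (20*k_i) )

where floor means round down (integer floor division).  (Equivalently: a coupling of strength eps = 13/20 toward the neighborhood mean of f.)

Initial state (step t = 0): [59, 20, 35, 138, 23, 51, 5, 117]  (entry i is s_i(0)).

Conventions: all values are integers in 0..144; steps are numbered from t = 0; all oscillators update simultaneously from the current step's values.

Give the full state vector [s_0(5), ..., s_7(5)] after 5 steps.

Simulating step by step:
t=0: [59, 20, 35, 138, 23, 51, 5, 117]
t=1: [81, 85, 54, 55, 63, 63, 63, 67]
t=2: [116, 114, 112, 113, 115, 117, 117, 117]
t=3: [74, 78, 80, 79, 76, 73, 72, 72]
t=4: [118, 117, 117, 117, 117, 118, 118, 118]
t=5: [70, 71, 72, 72, 71, 70, 70, 70]

Answer: [70, 71, 72, 72, 71, 70, 70, 70]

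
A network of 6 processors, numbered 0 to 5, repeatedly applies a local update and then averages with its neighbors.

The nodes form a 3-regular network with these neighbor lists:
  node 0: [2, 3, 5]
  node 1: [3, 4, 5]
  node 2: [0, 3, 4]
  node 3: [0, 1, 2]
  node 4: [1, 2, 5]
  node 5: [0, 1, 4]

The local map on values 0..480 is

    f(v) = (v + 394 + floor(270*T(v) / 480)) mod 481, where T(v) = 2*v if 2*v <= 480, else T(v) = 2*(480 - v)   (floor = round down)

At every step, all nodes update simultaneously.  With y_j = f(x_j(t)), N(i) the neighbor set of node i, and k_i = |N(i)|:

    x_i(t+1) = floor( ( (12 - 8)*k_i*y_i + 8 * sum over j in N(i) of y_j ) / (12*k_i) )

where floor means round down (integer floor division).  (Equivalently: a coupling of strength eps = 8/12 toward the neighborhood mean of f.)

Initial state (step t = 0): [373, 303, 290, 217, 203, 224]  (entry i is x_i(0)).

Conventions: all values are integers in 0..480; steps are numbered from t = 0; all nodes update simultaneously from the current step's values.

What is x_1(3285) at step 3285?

Simulating step by step:
t=0: [373, 303, 290, 217, 203, 224]
t=1: [397, 384, 388, 399, 385, 388]
t=2: [403, 404, 403, 403, 404, 404]
t=3: [402, 402, 402, 402, 402, 402]
t=4: [402, 402, 402, 402, 402, 402]

Answer: x_1(3285) = 402
Key observation: The state at step 3, [402, 402, 402, 402, 402, 402], reappears at step 4: the system is in a cycle of period 1 from step 3 on.  Therefore the state at step 3285 equals the state at step 3 + ((3285 - 3) mod 1) = 3, which is [402, 402, 402, 402, 402, 402].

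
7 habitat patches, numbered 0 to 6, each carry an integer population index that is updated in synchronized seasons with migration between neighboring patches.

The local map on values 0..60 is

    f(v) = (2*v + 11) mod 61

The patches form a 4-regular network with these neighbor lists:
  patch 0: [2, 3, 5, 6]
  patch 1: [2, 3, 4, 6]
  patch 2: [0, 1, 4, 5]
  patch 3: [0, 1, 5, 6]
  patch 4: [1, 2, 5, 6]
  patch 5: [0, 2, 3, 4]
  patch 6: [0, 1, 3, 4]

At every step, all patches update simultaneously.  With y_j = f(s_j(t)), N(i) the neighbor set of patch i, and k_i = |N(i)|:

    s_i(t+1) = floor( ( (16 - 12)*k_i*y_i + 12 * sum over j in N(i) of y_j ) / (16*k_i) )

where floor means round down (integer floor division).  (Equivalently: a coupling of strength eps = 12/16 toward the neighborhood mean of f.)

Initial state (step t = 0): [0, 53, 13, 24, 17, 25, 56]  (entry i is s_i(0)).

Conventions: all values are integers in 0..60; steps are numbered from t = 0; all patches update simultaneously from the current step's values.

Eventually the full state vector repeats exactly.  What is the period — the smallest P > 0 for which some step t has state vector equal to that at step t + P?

Simulating step by step:
t=0: [0, 53, 13, 24, 17, 25, 56]
t=1: [20, 40, 30, 27, 28, 28, 32]
t=2: [19, 13, 19, 19, 12, 14, 20]
t=3: [47, 43, 42, 45, 41, 43, 44]
t=4: [38, 36, 36, 38, 35, 37, 38]
t=5: [24, 23, 22, 24, 22, 23, 24]
t=6: [57, 57, 56, 58, 56, 57, 57]
t=7: [3, 2, 2, 3, 2, 2, 3]
t=8: [16, 15, 15, 16, 15, 15, 16]
t=9: [42, 41, 41, 42, 41, 41, 42]
t=10: [33, 32, 32, 33, 32, 32, 33]
t=11: [15, 14, 14, 15, 14, 14, 15]
t=12: [40, 39, 39, 40, 39, 39, 40]
t=13: [29, 28, 28, 29, 28, 28, 29]
t=14: [7, 6, 6, 7, 6, 6, 7]
t=15: [24, 23, 23, 24, 23, 23, 24]
t=16: [58, 57, 57, 58, 57, 57, 58]
t=17: [4, 3, 3, 4, 3, 3, 4]
t=18: [18, 17, 17, 18, 17, 17, 18]
t=19: [46, 45, 45, 46, 45, 45, 46]
t=20: [41, 40, 40, 41, 40, 40, 41]
t=21: [31, 30, 30, 31, 30, 30, 31]
t=22: [11, 10, 10, 11, 10, 10, 11]
t=23: [32, 31, 31, 32, 31, 31, 32]
t=24: [13, 12, 12, 13, 12, 12, 13]
t=25: [36, 35, 35, 36, 35, 35, 36]
t=26: [21, 20, 20, 21, 20, 20, 21]
t=27: [52, 51, 51, 52, 51, 51, 52]
t=28: [53, 52, 52, 53, 52, 52, 53]
t=29: [55, 54, 54, 55, 54, 54, 55]
t=30: [59, 58, 58, 59, 58, 58, 59]
t=31: [6, 5, 5, 6, 5, 5, 6]
t=32: [22, 21, 21, 22, 21, 21, 22]
t=33: [54, 53, 53, 54, 53, 53, 54]
t=34: [57, 56, 56, 57, 56, 56, 57]
t=35: [2, 1, 1, 2, 1, 1, 2]
t=36: [14, 13, 13, 14, 13, 13, 14]
t=37: [38, 37, 37, 38, 37, 37, 38]
t=38: [25, 24, 24, 25, 24, 24, 25]
t=39: [22, 36, 47, 22, 47, 36, 22]
t=40: [46, 42, 37, 42, 37, 42, 46]
t=41: [35, 31, 31, 37, 31, 31, 35]
t=42: [17, 15, 13, 18, 13, 15, 17]
t=43: [43, 41, 40, 44, 40, 41, 43]
t=44: [34, 33, 31, 35, 31, 33, 34]
t=45: [16, 15, 14, 17, 14, 15, 16]
t=46: [42, 41, 40, 42, 40, 41, 42]
t=47: [32, 32, 31, 33, 31, 32, 32]
t=48: [14, 13, 13, 14, 13, 13, 14]

Answer: 12
Key observation: The state at step 36, [14, 13, 13, 14, 13, 13, 14], reappears at step 48 — and no state repeats earlier — so the cycle the system enters has period 12.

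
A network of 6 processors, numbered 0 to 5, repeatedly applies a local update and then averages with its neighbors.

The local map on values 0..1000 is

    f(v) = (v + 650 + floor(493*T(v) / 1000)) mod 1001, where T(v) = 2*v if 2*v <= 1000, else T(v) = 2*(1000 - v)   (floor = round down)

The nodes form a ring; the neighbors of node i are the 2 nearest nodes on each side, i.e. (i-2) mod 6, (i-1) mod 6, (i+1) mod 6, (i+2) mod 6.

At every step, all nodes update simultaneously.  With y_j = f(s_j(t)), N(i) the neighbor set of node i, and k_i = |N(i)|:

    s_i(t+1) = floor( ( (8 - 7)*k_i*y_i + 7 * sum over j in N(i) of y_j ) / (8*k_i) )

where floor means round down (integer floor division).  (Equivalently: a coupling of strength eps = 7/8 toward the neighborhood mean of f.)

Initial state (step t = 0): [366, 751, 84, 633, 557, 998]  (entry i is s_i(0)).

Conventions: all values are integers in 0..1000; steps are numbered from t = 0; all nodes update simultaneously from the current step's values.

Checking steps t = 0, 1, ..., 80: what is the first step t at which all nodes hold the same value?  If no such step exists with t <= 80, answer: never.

Answer: 2
Key observation: Synchronization is absorbing here: once all nodes are equal they stay equal, and step 2 is the first all-equal step.

Derivation:
t=0: [366, 751, 84, 633, 557, 998]  (not all equal)
t=1: [648, 623, 606, 682, 623, 585]  (not all equal)
t=2: [643, 643, 643, 643, 643, 643]  (all equal)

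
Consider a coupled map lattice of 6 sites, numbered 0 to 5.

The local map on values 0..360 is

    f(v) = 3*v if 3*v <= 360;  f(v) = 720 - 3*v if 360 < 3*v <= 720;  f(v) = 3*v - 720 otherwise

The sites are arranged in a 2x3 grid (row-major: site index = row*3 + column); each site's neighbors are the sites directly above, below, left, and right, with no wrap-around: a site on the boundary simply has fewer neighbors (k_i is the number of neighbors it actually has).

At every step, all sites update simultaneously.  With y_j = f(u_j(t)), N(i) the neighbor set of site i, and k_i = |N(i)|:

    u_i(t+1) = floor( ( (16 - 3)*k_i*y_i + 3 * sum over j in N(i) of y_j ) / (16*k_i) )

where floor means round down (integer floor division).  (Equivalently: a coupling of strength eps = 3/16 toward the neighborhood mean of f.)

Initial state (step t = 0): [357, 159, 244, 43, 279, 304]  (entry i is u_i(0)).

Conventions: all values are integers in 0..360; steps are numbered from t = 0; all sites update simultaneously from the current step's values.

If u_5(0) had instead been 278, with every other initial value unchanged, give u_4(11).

Answer: u_4(11) = 282
Key observation: This trace re-runs the system from the modified initial state.

Derivation:
t=0: [357, 159, 244, 43, 279, 278]
t=1: [320, 227, 43, 148, 125, 104]
t=2: [224, 76, 137, 279, 319, 297]
t=3: [71, 222, 288, 121, 224, 190]
t=4: [211, 69, 136, 314, 74, 139]
t=5: [110, 207, 301, 209, 226, 296]
t=6: [286, 115, 173, 110, 56, 157]
t=7: [175, 312, 219, 296, 194, 236]
t=8: [194, 200, 72, 167, 136, 28]
t=9: [143, 139, 194, 220, 279, 117]
t=10: [270, 280, 173, 87, 139, 309]
t=11: [108, 134, 193, 248, 282, 215]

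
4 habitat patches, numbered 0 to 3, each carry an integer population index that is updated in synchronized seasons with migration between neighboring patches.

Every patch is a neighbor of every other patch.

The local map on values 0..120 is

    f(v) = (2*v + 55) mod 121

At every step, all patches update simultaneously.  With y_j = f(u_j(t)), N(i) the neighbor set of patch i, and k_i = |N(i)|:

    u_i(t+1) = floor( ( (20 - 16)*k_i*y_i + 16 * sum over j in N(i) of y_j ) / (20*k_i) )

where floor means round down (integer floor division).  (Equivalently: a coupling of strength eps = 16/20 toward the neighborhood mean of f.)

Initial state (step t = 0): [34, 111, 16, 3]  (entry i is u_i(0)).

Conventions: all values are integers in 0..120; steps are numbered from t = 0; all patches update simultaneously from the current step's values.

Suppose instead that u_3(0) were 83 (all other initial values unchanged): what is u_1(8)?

Answer: u_1(8) = 110
Key observation: This trace re-runs the system from the modified initial state.

Derivation:
t=0: [34, 111, 16, 83]
t=1: [59, 57, 53, 53]
t=2: [44, 44, 45, 45]
t=3: [23, 23, 22, 22]
t=4: [99, 99, 100, 100]
t=5: [12, 12, 11, 11]
t=6: [77, 77, 78, 78]
t=7: [89, 89, 88, 88]
t=8: [110, 110, 111, 111]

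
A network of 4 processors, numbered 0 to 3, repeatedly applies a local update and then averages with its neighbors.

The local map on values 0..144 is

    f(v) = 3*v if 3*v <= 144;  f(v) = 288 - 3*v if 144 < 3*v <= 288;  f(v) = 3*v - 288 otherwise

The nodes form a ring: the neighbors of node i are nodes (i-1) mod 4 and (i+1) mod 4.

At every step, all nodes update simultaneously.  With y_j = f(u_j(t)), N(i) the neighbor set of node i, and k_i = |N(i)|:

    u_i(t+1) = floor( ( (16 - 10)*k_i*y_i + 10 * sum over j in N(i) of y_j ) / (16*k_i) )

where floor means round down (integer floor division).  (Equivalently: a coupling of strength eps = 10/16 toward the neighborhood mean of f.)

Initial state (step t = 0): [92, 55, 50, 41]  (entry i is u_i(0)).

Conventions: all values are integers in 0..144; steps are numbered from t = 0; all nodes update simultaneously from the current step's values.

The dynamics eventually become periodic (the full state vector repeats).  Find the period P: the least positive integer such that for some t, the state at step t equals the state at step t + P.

Answer: 8
Key observation: The state at step 28, [9, 9, 9, 9], reappears at step 36 — and no state repeats earlier — so the cycle the system enters has period 8.

Derivation:
t=0: [92, 55, 50, 41]
t=1: [81, 93, 128, 93]
t=2: [22, 47, 41, 47]
t=3: [112, 111, 134, 111]
t=4: [46, 67, 70, 67]
t=5: [106, 100, 83, 100]
t=6: [18, 26, 22, 26]
t=7: [69, 66, 73, 66]
t=8: [86, 80, 82, 80]
t=9: [41, 40, 45, 40]
t=10: [121, 125, 125, 125]
t=11: [82, 83, 87, 83]
t=12: [40, 36, 34, 36]
t=13: [112, 109, 105, 109]
t=14: [42, 38, 34, 38]
t=15: [118, 114, 109, 114]
t=16: [58, 53, 48, 53]
t=17: [123, 129, 134, 129]
t=18: [92, 98, 104, 98]
t=19: [8, 13, 12, 13]
t=20: [33, 33, 37, 33]
t=21: [99, 102, 103, 102]
t=22: [14, 16, 19, 16]
t=23: [45, 48, 51, 48]
t=24: [140, 138, 140, 138]
t=25: [128, 129, 128, 129]
t=26: [97, 97, 97, 97]
t=27: [3, 3, 3, 3]
t=28: [9, 9, 9, 9]
t=29: [27, 27, 27, 27]
t=30: [81, 81, 81, 81]
t=31: [45, 45, 45, 45]
t=32: [135, 135, 135, 135]
t=33: [117, 117, 117, 117]
t=34: [63, 63, 63, 63]
t=35: [99, 99, 99, 99]
t=36: [9, 9, 9, 9]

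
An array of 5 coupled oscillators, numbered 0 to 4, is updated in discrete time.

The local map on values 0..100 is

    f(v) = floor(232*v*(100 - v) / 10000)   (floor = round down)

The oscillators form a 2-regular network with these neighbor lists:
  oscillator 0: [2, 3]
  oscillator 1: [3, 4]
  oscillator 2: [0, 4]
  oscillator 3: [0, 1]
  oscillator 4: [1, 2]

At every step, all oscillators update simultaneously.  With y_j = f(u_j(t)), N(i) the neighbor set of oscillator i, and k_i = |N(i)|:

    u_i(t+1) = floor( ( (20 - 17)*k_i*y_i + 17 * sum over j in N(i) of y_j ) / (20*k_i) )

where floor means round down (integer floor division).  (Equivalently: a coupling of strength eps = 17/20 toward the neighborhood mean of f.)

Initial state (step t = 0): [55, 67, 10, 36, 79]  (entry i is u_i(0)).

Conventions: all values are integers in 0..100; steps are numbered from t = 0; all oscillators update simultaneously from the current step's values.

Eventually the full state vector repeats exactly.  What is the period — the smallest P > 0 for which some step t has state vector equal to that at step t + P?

Simulating step by step:
t=0: [55, 67, 10, 36, 79]
t=1: [39, 46, 43, 53, 35]
t=2: [56, 54, 53, 56, 55]
t=3: [57, 57, 57, 57, 57]
t=4: [56, 56, 56, 56, 56]
t=5: [57, 57, 57, 57, 57]

Answer: 2
Key observation: The state at step 3, [57, 57, 57, 57, 57], reappears at step 5 — and no state repeats earlier — so the cycle the system enters has period 2.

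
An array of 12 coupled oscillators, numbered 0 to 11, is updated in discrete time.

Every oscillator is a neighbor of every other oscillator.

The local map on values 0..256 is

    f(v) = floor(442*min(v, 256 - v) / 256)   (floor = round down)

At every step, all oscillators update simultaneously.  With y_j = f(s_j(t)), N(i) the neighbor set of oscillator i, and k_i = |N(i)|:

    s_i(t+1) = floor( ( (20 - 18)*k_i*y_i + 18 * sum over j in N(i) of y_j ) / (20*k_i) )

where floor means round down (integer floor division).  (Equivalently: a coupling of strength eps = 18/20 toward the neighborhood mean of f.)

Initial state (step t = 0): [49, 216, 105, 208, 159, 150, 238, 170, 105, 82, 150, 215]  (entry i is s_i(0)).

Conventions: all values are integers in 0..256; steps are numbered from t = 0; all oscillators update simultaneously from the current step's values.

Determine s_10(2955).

Simulating step by step:
t=0: [49, 216, 105, 208, 159, 150, 238, 170, 105, 82, 150, 215]
t=1: [125, 125, 127, 125, 127, 127, 124, 127, 127, 126, 127, 125]
t=2: [217, 217, 217, 217, 217, 217, 217, 217, 217, 217, 217, 217]
t=3: [67, 67, 67, 67, 67, 67, 67, 67, 67, 67, 67, 67]
t=4: [115, 115, 115, 115, 115, 115, 115, 115, 115, 115, 115, 115]
t=5: [198, 198, 198, 198, 198, 198, 198, 198, 198, 198, 198, 198]
t=6: [100, 100, 100, 100, 100, 100, 100, 100, 100, 100, 100, 100]
t=7: [172, 172, 172, 172, 172, 172, 172, 172, 172, 172, 172, 172]
t=8: [145, 145, 145, 145, 145, 145, 145, 145, 145, 145, 145, 145]
t=9: [191, 191, 191, 191, 191, 191, 191, 191, 191, 191, 191, 191]
t=10: [112, 112, 112, 112, 112, 112, 112, 112, 112, 112, 112, 112]
t=11: [193, 193, 193, 193, 193, 193, 193, 193, 193, 193, 193, 193]
t=12: [108, 108, 108, 108, 108, 108, 108, 108, 108, 108, 108, 108]
t=13: [186, 186, 186, 186, 186, 186, 186, 186, 186, 186, 186, 186]
t=14: [120, 120, 120, 120, 120, 120, 120, 120, 120, 120, 120, 120]
t=15: [207, 207, 207, 207, 207, 207, 207, 207, 207, 207, 207, 207]
t=16: [84, 84, 84, 84, 84, 84, 84, 84, 84, 84, 84, 84]
t=17: [145, 145, 145, 145, 145, 145, 145, 145, 145, 145, 145, 145]

Answer: s_10(2955) = 108
Key observation: The state at step 8, [145, 145, 145, 145, 145, 145, 145, 145, 145, 145, 145, 145], reappears at step 17: the system is in a cycle of period 9 from step 8 on.  Therefore the state at step 2955 equals the state at step 8 + ((2955 - 8) mod 9) = 12, which is [108, 108, 108, 108, 108, 108, 108, 108, 108, 108, 108, 108].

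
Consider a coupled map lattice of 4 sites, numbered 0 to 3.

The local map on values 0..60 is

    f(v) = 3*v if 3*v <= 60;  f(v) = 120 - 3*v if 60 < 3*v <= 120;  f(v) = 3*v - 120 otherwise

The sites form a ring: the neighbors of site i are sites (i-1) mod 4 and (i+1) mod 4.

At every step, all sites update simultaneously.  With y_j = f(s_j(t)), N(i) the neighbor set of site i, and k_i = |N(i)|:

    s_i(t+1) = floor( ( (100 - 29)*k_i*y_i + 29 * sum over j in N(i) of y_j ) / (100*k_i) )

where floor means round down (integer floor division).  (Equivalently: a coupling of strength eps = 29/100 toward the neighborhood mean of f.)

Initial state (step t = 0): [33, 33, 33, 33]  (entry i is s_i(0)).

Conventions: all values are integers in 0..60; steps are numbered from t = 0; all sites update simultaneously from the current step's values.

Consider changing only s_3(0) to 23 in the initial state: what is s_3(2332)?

Answer: s_3(2332) = 36
Key observation: The state at step 17, [12, 12, 12, 12], reappears at step 19: the system is in a cycle of period 2 from step 17 on.  Therefore the state at step 2332 equals the state at step 17 + ((2332 - 17) mod 2) = 18, which is [36, 36, 36, 36].

Derivation:
t=0: [33, 33, 33, 23]
t=1: [25, 21, 25, 42]
t=2: [41, 53, 41, 17]
t=3: [15, 28, 15, 37]
t=4: [38, 38, 38, 19]
t=5: [13, 6, 13, 42]
t=6: [31, 24, 31, 15]
t=7: [32, 41, 32, 39]
t=8: [17, 9, 17, 9]
t=9: [44, 33, 44, 33]
t=10: [14, 18, 14, 18]
t=11: [45, 50, 45, 50]
t=12: [19, 25, 19, 25]
t=13: [53, 48, 53, 48]
t=14: [34, 28, 34, 28]
t=15: [23, 30, 23, 30]
t=16: [44, 36, 44, 36]
t=17: [12, 12, 12, 12]
t=18: [36, 36, 36, 36]
t=19: [12, 12, 12, 12]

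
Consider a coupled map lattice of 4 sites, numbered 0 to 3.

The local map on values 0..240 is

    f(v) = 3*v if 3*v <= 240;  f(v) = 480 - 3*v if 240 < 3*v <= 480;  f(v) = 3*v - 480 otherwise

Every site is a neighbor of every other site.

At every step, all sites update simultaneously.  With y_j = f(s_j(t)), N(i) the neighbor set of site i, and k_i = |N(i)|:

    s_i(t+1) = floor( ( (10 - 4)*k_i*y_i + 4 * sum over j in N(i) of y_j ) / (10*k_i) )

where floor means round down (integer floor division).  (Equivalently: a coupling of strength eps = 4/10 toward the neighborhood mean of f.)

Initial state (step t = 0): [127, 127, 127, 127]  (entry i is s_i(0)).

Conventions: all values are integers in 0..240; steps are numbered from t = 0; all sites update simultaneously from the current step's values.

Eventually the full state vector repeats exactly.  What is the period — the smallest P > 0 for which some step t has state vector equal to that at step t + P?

Answer: 8
Key observation: The state at step 1, [99, 99, 99, 99], reappears at step 9 — and no state repeats earlier — so the cycle the system enters has period 8.

Derivation:
t=0: [127, 127, 127, 127]
t=1: [99, 99, 99, 99]
t=2: [183, 183, 183, 183]
t=3: [69, 69, 69, 69]
t=4: [207, 207, 207, 207]
t=5: [141, 141, 141, 141]
t=6: [57, 57, 57, 57]
t=7: [171, 171, 171, 171]
t=8: [33, 33, 33, 33]
t=9: [99, 99, 99, 99]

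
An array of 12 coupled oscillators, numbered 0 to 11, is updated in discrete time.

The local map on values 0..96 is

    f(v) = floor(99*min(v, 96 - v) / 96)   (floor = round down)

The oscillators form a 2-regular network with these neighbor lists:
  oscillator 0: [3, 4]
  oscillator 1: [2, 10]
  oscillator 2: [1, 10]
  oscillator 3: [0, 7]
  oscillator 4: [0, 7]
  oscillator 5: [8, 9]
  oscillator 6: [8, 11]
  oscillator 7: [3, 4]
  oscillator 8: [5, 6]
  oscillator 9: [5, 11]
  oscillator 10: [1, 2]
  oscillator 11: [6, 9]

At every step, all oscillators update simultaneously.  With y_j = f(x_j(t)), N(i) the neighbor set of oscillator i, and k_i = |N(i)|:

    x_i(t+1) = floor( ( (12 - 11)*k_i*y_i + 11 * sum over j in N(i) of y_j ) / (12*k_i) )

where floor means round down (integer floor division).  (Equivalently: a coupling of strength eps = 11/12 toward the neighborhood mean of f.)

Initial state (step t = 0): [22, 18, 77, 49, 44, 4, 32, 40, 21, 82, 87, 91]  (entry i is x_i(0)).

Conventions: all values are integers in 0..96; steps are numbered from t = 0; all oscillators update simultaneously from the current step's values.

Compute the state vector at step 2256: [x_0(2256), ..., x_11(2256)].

Answer: [48, 13, 13, 48, 48, 12, 12, 48, 12, 12, 13, 12]
Key observation: The state at step 16, [48, 13, 13, 48, 48, 12, 12, 48, 12, 12, 13, 12], reappears at step 18: the system is in a cycle of period 2 from step 16 on.  Therefore the state at step 2256 equals the state at step 16 + ((2256 - 16) mod 2) = 16, which is [48, 13, 13, 48, 48, 12, 12, 48, 12, 12, 13, 12].

Derivation:
t=0: [22, 18, 77, 49, 44, 4, 32, 40, 21, 82, 87, 91]
t=1: [44, 14, 13, 32, 32, 16, 14, 46, 18, 5, 17, 21]
t=2: [34, 14, 15, 44, 44, 11, 19, 34, 15, 17, 13, 10]
t=3: [44, 14, 13, 35, 35, 15, 13, 44, 15, 11, 14, 17]
t=4: [36, 13, 13, 44, 44, 13, 15, 36, 14, 15, 13, 12]
t=5: [44, 13, 13, 37, 37, 14, 13, 44, 14, 12, 13, 14]
t=6: [38, 13, 13, 44, 44, 13, 13, 38, 13, 13, 13, 12]
t=7: [44, 13, 13, 39, 39, 13, 12, 44, 13, 12, 13, 12]
t=8: [40, 13, 13, 44, 44, 12, 12, 40, 12, 12, 13, 12]
t=9: [44, 13, 13, 41, 41, 12, 12, 44, 12, 12, 13, 12]
t=10: [42, 13, 13, 44, 44, 12, 12, 42, 12, 12, 13, 12]
t=11: [44, 13, 13, 43, 43, 12, 12, 44, 12, 12, 13, 12]
t=12: [44, 13, 13, 44, 44, 12, 12, 44, 12, 12, 13, 12]
t=13: [45, 13, 13, 45, 45, 12, 12, 45, 12, 12, 13, 12]
t=14: [46, 13, 13, 46, 46, 12, 12, 46, 12, 12, 13, 12]
t=15: [47, 13, 13, 47, 47, 12, 12, 47, 12, 12, 13, 12]
t=16: [48, 13, 13, 48, 48, 12, 12, 48, 12, 12, 13, 12]
t=17: [49, 13, 13, 49, 49, 12, 12, 49, 12, 12, 13, 12]
t=18: [48, 13, 13, 48, 48, 12, 12, 48, 12, 12, 13, 12]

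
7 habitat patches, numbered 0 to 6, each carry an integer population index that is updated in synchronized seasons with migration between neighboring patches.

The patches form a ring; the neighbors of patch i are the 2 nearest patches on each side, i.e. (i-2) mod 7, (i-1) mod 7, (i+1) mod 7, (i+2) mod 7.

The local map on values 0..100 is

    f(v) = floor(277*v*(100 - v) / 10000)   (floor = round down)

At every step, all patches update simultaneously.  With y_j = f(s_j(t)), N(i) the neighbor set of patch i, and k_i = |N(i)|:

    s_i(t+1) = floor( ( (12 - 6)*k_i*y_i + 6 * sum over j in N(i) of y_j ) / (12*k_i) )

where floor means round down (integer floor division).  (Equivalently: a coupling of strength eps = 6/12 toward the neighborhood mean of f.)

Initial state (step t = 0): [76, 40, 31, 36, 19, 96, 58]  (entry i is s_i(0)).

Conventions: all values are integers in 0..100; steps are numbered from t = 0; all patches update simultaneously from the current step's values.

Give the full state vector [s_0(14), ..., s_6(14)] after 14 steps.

Answer: [64, 64, 64, 64, 64, 64, 64]

Derivation:
t=0: [76, 40, 31, 36, 19, 96, 58]
t=1: [50, 62, 57, 53, 45, 32, 54]
t=2: [67, 66, 67, 67, 67, 64, 66]
t=3: [61, 61, 61, 61, 61, 62, 61]
t=4: [65, 65, 65, 65, 65, 65, 65]
t=5: [63, 63, 63, 63, 63, 63, 63]
t=6: [64, 64, 64, 64, 64, 64, 64]
t=7: [63, 63, 63, 63, 63, 63, 63]
t=8: [64, 64, 64, 64, 64, 64, 64]
t=9: [63, 63, 63, 63, 63, 63, 63]
t=10: [64, 64, 64, 64, 64, 64, 64]
t=11: [63, 63, 63, 63, 63, 63, 63]
t=12: [64, 64, 64, 64, 64, 64, 64]
t=13: [63, 63, 63, 63, 63, 63, 63]
t=14: [64, 64, 64, 64, 64, 64, 64]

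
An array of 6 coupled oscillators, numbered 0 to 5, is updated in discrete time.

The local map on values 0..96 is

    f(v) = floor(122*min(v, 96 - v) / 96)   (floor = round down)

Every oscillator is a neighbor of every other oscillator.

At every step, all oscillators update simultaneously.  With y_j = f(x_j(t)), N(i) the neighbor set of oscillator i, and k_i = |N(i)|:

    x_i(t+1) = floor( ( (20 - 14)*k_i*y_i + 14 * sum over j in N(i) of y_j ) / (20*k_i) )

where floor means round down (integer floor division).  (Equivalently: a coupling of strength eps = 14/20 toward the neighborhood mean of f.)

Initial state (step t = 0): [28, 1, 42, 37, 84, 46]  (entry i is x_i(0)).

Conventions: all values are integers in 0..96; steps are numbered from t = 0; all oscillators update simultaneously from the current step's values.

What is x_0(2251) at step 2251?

Answer: x_0(2251) = 53
Key observation: The state at step 3, [53, 53, 53, 53, 53, 53], reappears at step 5: the system is in a cycle of period 2 from step 3 on.  Therefore the state at step 2251 equals the state at step 3 + ((2251 - 3) mod 2) = 3, which is [53, 53, 53, 53, 53, 53].

Derivation:
t=0: [28, 1, 42, 37, 84, 46]
t=1: [34, 29, 37, 36, 31, 38]
t=2: [43, 41, 43, 43, 42, 43]
t=3: [53, 53, 53, 53, 53, 53]
t=4: [54, 54, 54, 54, 54, 54]
t=5: [53, 53, 53, 53, 53, 53]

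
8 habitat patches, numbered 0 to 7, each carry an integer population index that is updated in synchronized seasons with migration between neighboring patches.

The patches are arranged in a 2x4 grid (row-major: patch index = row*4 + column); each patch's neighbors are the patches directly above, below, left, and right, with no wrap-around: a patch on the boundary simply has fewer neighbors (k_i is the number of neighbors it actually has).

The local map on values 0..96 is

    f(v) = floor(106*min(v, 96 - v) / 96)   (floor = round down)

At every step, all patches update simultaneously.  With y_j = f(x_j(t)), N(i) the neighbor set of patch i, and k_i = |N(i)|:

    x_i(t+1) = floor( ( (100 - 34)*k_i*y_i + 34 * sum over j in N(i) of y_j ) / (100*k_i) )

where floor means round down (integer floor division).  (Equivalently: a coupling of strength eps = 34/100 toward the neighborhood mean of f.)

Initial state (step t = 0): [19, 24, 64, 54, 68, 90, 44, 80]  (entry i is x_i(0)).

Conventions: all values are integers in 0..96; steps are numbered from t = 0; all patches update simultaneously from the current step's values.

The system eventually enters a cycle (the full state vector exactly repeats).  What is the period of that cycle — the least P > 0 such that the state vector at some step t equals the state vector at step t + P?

Simulating step by step:
t=0: [19, 24, 64, 54, 68, 90, 44, 80]
t=1: [22, 24, 36, 39, 24, 15, 38, 27]
t=2: [24, 26, 38, 39, 23, 21, 36, 33]
t=3: [26, 28, 39, 41, 24, 25, 37, 37]
t=4: [28, 30, 41, 43, 26, 28, 38, 40]
t=5: [30, 33, 43, 46, 28, 31, 40, 44]
t=6: [33, 36, 45, 49, 31, 34, 43, 47]
t=7: [36, 39, 47, 50, 34, 38, 46, 50]
t=8: [39, 43, 49, 50, 38, 41, 49, 50]
t=9: [43, 46, 50, 50, 42, 45, 50, 50]
t=10: [47, 49, 50, 50, 46, 48, 49, 50]
t=11: [50, 51, 50, 50, 50, 52, 51, 50]
t=12: [49, 49, 49, 50, 49, 48, 49, 49]
t=13: [51, 51, 50, 50, 51, 52, 51, 50]
t=14: [49, 49, 49, 50, 48, 48, 49, 49]
t=15: [51, 51, 50, 50, 52, 52, 51, 50]
t=16: [48, 49, 49, 50, 48, 48, 49, 49]
t=17: [52, 51, 50, 50, 53, 52, 51, 50]
t=18: [48, 48, 49, 50, 47, 48, 49, 49]
t=19: [52, 52, 51, 50, 51, 52, 51, 50]
t=20: [48, 48, 49, 49, 48, 48, 49, 49]
t=21: [53, 52, 51, 51, 53, 52, 51, 51]
t=22: [47, 48, 48, 49, 47, 48, 48, 49]
t=23: [51, 52, 52, 51, 51, 52, 52, 51]
t=24: [48, 48, 48, 48, 48, 48, 48, 48]
t=25: [53, 53, 53, 53, 53, 53, 53, 53]
t=26: [47, 47, 47, 47, 47, 47, 47, 47]
t=27: [51, 51, 51, 51, 51, 51, 51, 51]
t=28: [49, 49, 49, 49, 49, 49, 49, 49]
t=29: [51, 51, 51, 51, 51, 51, 51, 51]

Answer: 2
Key observation: The state at step 27, [51, 51, 51, 51, 51, 51, 51, 51], reappears at step 29 — and no state repeats earlier — so the cycle the system enters has period 2.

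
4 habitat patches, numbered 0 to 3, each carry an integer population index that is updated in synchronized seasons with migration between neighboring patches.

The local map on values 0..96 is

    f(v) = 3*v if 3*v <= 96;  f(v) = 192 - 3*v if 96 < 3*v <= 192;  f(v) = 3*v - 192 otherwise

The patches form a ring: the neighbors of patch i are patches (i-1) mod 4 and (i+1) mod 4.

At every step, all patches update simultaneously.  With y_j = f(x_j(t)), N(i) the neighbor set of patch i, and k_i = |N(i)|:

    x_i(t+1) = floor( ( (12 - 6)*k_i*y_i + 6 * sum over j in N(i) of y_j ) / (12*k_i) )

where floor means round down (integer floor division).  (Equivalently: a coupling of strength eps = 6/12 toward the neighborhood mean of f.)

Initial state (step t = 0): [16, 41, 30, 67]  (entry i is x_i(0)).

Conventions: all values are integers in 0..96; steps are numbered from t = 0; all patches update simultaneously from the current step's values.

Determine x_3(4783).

Answer: x_3(4783) = 49
Key observation: The state at step 24, [12, 30, 30, 12], reappears at step 30: the system is in a cycle of period 6 from step 24 on.  Therefore the state at step 4783 equals the state at step 24 + ((4783 - 24) mod 6) = 25, which is [49, 76, 76, 49].

Derivation:
t=0: [16, 41, 30, 67]
t=1: [43, 69, 64, 39]
t=2: [54, 23, 22, 53]
t=3: [40, 58, 58, 40]
t=4: [58, 31, 31, 58]
t=5: [36, 74, 74, 36]
t=6: [70, 43, 43, 70]
t=7: [29, 51, 51, 29]
t=8: [75, 51, 51, 75]
t=9: [34, 37, 37, 34]
t=10: [87, 83, 83, 87]
t=11: [66, 60, 60, 66]
t=12: [7, 10, 10, 7]
t=13: [23, 27, 27, 23]
t=14: [72, 78, 78, 72]
t=15: [28, 37, 37, 28]
t=16: [83, 81, 81, 83]
t=17: [55, 52, 52, 55]
t=18: [29, 33, 33, 29]
t=19: [88, 91, 91, 88]
t=20: [74, 78, 78, 74]
t=21: [33, 39, 39, 33]
t=22: [88, 79, 79, 88]
t=23: [65, 51, 51, 65]
t=24: [12, 30, 30, 12]
t=25: [49, 76, 76, 49]
t=26: [42, 38, 38, 42]
t=27: [69, 75, 75, 69]
t=28: [19, 28, 28, 19]
t=29: [63, 77, 77, 63]
t=30: [12, 30, 30, 12]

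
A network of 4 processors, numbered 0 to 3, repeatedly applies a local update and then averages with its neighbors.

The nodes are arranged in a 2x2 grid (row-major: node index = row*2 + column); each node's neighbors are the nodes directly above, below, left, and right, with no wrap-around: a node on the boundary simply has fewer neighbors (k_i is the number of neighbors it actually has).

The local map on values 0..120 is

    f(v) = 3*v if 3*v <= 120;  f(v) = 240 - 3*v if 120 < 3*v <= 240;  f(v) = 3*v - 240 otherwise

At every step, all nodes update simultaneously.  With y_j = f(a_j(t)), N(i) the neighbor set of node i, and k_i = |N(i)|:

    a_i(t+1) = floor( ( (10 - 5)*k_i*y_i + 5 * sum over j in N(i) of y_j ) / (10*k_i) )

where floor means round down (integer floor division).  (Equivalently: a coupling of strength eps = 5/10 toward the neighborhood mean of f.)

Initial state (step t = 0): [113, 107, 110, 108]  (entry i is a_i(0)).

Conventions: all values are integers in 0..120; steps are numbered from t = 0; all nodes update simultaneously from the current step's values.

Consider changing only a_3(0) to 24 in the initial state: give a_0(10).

Simulating step by step:
t=0: [113, 107, 110, 24]
t=1: [92, 83, 87, 78]
t=2: [25, 15, 21, 10]
t=3: [64, 48, 57, 42]
t=4: [65, 88, 75, 98]
t=5: [32, 36, 32, 36]
t=6: [99, 105, 99, 105]
t=7: [61, 70, 61, 70]
t=8: [50, 36, 50, 36]
t=9: [94, 103, 94, 103]
t=10: [48, 62, 48, 62]

Answer: a_0(10) = 48
Key observation: This trace re-runs the system from the modified initial state.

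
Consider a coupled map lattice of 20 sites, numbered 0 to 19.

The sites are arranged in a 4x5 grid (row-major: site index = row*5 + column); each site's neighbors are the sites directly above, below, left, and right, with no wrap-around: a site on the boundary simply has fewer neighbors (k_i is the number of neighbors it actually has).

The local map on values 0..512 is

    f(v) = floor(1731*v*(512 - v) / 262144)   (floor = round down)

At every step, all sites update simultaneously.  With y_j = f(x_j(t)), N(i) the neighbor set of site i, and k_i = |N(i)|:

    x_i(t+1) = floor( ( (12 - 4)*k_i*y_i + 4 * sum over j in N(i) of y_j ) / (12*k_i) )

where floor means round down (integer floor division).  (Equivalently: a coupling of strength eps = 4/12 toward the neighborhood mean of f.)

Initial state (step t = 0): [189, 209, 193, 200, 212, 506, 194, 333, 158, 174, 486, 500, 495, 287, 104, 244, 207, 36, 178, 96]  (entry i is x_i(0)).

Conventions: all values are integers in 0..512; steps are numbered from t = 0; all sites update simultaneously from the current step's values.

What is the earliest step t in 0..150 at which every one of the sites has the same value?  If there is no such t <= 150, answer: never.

Simulating step by step:
t=0: [189, 209, 193, 200, 212, 506, 194, 333, 158, 174, 486, 500, 495, 287, 104, 244, 207, 36, 178, 96]  (not all equal)
t=1: [341, 413, 406, 407, 412, 112, 343, 365, 380, 377, 109, 106, 117, 375, 306, 370, 342, 171, 350, 287]  (not all equal)
t=2: [350, 296, 289, 286, 284, 314, 354, 344, 329, 337, 296, 302, 316, 344, 399, 342, 368, 374, 377, 415]  (not all equal)
t=3: [388, 411, 419, 422, 420, 402, 381, 387, 396, 383, 415, 407, 398, 373, 313, 383, 359, 348, 333, 282]  (not all equal)
t=4: [305, 283, 265, 257, 266, 295, 316, 311, 305, 325, 276, 292, 309, 345, 395, 321, 350, 367, 389, 419]  (not all equal)
t=5: [418, 424, 429, 430, 426, 420, 412, 413, 412, 395, 425, 418, 406, 374, 318, 403, 380, 356, 319, 274]  (not all equal)
t=6: [256, 249, 239, 237, 250, 256, 267, 267, 276, 305, 252, 266, 292, 340, 390, 289, 322, 357, 396, 422]  (not all equal)
t=7: [432, 431, 430, 430, 429, 431, 431, 430, 425, 408, 431, 428, 417, 379, 326, 422, 404, 368, 313, 269]  (not all equal)
t=8: [228, 230, 231, 233, 242, 229, 230, 235, 252, 284, 233, 242, 269, 331, 382, 253, 284, 339, 397, 422]  (not all equal)
t=9: [427, 427, 428, 429, 430, 427, 428, 429, 428, 416, 429, 430, 424, 387, 337, 430, 423, 386, 315, 271]  (not all equal)
t=10: [239, 238, 236, 235, 237, 238, 236, 236, 245, 270, 234, 235, 256, 319, 371, 235, 252, 314, 391, 420]  (not all equal)
t=11: [430, 430, 429, 429, 430, 429, 429, 430, 428, 421, 429, 429, 427, 397, 351, 429, 428, 404, 327, 279]  (not all equal)
t=12: [232, 232, 234, 234, 235, 234, 234, 233, 243, 261, 235, 235, 247, 304, 357, 235, 242, 289, 379, 414]  (not all equal)
t=13: [428, 428, 428, 429, 429, 428, 428, 429, 429, 424, 429, 429, 429, 408, 367, 429, 429, 416, 344, 294]  (not all equal)
t=14: [237, 237, 236, 235, 236, 236, 236, 235, 239, 255, 235, 235, 241, 286, 339, 235, 238, 269, 361, 404]  (not all equal)
t=15: [430, 430, 429, 429, 430, 429, 429, 429, 429, 426, 429, 429, 430, 417, 385, 429, 429, 422, 366, 316]  (not all equal)
t=16: [232, 232, 234, 234, 234, 234, 234, 234, 237, 248, 235, 234, 236, 269, 315, 235, 236, 257, 336, 384]  (not all equal)
t=17: [428, 428, 428, 429, 429, 428, 428, 429, 430, 428, 429, 429, 430, 425, 404, 429, 430, 426, 391, 349]  (not all equal)
t=18: [237, 237, 236, 234, 235, 236, 236, 234, 233, 241, 235, 234, 234, 251, 287, 234, 233, 246, 303, 350]  (not all equal)
t=19: [430, 430, 429, 429, 429, 429, 429, 429, 429, 430, 429, 429, 429, 429, 421, 429, 429, 429, 416, 390]  (not all equal)
t=20: [232, 232, 234, 235, 234, 234, 234, 235, 234, 234, 235, 235, 235, 238, 254, 235, 235, 238, 262, 295]  (not all equal)
t=21: [428, 428, 428, 429, 429, 428, 428, 429, 429, 429, 429, 429, 429, 430, 430, 429, 429, 430, 430, 425]  (not all equal)
t=22: [237, 237, 236, 235, 235, 236, 236, 235, 234, 234, 235, 235, 234, 232, 233, 235, 234, 232, 233, 240]  (not all equal)
t=23: [430, 430, 429, 429, 429, 429, 429, 429, 428, 429, 429, 429, 428, 428, 429, 429, 428, 428, 429, 430]  (not all equal)
t=24: [232, 232, 234, 235, 235, 234, 234, 235, 236, 235, 235, 235, 236, 236, 234, 235, 236, 236, 235, 233]  (not all equal)
t=25: [428, 428, 428, 429, 429, 428, 428, 429, 429, 429, 429, 429, 429, 429, 429, 429, 429, 429, 429, 429]  (not all equal)
t=26: [237, 237, 236, 235, 235, 236, 236, 235, 235, 235, 235, 235, 235, 235, 235, 235, 235, 235, 235, 235]  (not all equal)
t=27: [430, 430, 429, 429, 429, 429, 429, 429, 429, 429, 429, 429, 429, 429, 429, 429, 429, 429, 429, 429]  (not all equal)
t=28: [232, 232, 234, 235, 235, 234, 234, 235, 235, 235, 235, 235, 235, 235, 235, 235, 235, 235, 235, 235]  (not all equal)
t=29: [428, 428, 428, 429, 429, 428, 428, 429, 429, 429, 429, 429, 429, 429, 429, 429, 429, 429, 429, 429]  (not all equal)

Answer: never
Key observation: The state at step 25 reappears at step 29 — the system is in a cycle of period 4 from step 25 on.  No step 0..29 is synchronized, and the cycle repeats forever, so no step up to 150 (or ever) has all sites equal.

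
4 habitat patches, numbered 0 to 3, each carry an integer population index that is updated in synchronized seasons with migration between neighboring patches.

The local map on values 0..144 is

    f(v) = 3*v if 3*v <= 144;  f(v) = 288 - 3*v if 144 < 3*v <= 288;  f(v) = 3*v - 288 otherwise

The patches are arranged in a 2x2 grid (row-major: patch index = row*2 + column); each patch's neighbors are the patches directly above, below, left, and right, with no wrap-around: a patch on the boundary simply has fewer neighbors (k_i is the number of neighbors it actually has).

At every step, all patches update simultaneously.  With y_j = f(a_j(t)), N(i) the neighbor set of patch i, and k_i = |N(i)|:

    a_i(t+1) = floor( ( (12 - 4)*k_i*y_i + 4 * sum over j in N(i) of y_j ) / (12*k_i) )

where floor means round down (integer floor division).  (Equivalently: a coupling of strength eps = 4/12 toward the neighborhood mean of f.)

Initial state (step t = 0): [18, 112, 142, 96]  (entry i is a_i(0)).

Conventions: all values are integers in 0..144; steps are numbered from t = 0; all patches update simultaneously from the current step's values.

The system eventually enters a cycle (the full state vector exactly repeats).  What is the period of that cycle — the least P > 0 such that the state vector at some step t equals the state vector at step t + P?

Answer: 1
Key observation: The state at step 17, [144, 144, 144, 144], reappears at step 18 — and no state repeats earlier — so the cycle the system enters has period 1.

Derivation:
t=0: [18, 112, 142, 96]
t=1: [67, 41, 101, 31]
t=2: [81, 112, 40, 85]
t=3: [58, 45, 93, 50]
t=4: [100, 132, 48, 116]
t=5: [50, 84, 108, 82]
t=6: [104, 54, 54, 40]
t=7: [58, 108, 108, 122]
t=8: [88, 56, 56, 64]
t=9: [56, 100, 100, 104]
t=10: [84, 32, 32, 20]
t=11: [56, 80, 80, 72]
t=12: [96, 64, 64, 64]
t=13: [32, 80, 80, 96]
t=14: [80, 48, 48, 16]
t=15: [80, 112, 112, 80]
t=16: [48, 48, 48, 48]
t=17: [144, 144, 144, 144]
t=18: [144, 144, 144, 144]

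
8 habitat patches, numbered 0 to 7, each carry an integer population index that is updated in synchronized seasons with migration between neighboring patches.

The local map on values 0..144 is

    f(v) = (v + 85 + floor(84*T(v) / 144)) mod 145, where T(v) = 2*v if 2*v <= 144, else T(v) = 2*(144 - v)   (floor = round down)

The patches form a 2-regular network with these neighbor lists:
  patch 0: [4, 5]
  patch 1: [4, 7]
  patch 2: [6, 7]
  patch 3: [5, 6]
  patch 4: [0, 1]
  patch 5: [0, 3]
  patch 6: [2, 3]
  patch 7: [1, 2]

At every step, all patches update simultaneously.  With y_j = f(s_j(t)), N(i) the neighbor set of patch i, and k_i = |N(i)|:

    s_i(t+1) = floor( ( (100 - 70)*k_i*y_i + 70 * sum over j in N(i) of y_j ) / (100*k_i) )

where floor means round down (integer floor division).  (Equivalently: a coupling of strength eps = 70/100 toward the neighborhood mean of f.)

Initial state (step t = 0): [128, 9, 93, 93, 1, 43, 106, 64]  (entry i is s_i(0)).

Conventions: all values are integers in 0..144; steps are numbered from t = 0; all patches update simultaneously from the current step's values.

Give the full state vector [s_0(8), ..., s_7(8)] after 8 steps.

Answer: [92, 92, 92, 92, 92, 92, 92, 92]

Derivation:
t=0: [128, 9, 93, 93, 1, 43, 106, 64]
t=1: [67, 88, 86, 70, 92, 72, 91, 92]
t=2: [91, 92, 92, 93, 89, 90, 92, 92]
t=3: [92, 92, 92, 92, 92, 92, 92, 92]
t=4: [92, 92, 92, 92, 92, 92, 92, 92]
t=5: [92, 92, 92, 92, 92, 92, 92, 92]
t=6: [92, 92, 92, 92, 92, 92, 92, 92]
t=7: [92, 92, 92, 92, 92, 92, 92, 92]
t=8: [92, 92, 92, 92, 92, 92, 92, 92]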